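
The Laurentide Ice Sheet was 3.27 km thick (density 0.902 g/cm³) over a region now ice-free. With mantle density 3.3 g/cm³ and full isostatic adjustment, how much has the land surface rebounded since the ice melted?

0.894 km

Removing the load lets mantle flow back in; uplift u satisfies ρ_ice t = ρ_m u.
u = t ρ_ice/ρ_m = 3.27 km × 0.902/3.3 = 0.894 km.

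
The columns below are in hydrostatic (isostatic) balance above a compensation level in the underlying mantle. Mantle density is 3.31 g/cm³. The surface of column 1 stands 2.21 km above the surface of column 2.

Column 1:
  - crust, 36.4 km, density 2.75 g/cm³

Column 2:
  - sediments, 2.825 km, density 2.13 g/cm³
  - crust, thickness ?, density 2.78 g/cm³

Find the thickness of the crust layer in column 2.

Take the compensation level at the base of the deeper column (depth z_c below the surface of column 1) and equate Σ ρ_i t_i down to z_c; mantle fills any gap and the z_c terms cancel.
Column 1: 36.4×2.75 + (z_c − 36.4)×3.31
Column 2: 2.21×0 + 2.825×2.13 + x×2.78 + (z_c − 2.21 − 2.825 − x)×3.31
The z_c×3.31 term appears on both sides and cancels. Collect the known terms of each column as K = Σ(ρt)_known − 3.31 × (depth of known layers): K_1 = 100.1 − 3.31×36.4 = −20.384; K_2 = 6.01725 − 3.31×(2.21 + 2.825) = −10.6486.
Balance: K_1 = K_2 − x×(3.31 − 2.78), so x = (K_2 − K_1)/(3.31 − 2.78) = 9.7354/0.53 = 18.4 km.

18.4 km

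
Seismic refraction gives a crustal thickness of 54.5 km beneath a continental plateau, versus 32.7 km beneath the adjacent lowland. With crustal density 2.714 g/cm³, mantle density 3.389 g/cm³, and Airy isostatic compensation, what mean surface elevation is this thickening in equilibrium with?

4.34 km

Excess crust Δ = 54.5 km − 32.7 km = 21.8 km, split between elevation h and root r with h + r = Δ.
Airy balance ρ_c h = (ρ_m − ρ_c) r gives r = h ρ_c/(ρ_m − ρ_c), so h (1 + ρ_c/(ρ_m − ρ_c)) = Δ, i.e. h = Δ (ρ_m − ρ_c)/ρ_m.
h = 21.8 km × 0.675/3.389 = 4.34 km.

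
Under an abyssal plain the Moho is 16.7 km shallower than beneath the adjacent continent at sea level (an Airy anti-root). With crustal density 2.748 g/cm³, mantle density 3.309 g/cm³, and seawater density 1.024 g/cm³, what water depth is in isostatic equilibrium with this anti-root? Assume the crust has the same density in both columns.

5.43 km

Replacing a thickness d of crust by seawater at the top must be balanced by replacing crust with mantle at the base: d (ρ_c − ρ_w) = a (ρ_m − ρ_c).
d = a (ρ_m − ρ_c)/(ρ_c − ρ_w) = 16.7 km × 0.561/1.724 = 5.43 km.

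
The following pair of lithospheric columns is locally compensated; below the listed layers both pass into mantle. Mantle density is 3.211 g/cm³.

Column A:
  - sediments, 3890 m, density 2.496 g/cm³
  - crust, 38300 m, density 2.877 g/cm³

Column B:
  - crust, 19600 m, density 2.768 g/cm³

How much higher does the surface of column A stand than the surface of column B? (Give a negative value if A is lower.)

For any compensation level in the mantle, the mantle terms cancel and isostasy reduces to e = (Σt_A − Σt_B) − (Σ(ρt)_A − Σ(ρt)_B) / ρ_m.
Σt_A = 42190 m; Σt_B = 19600 m; Σ(ρt)_A = 119898.54; Σ(ρt)_B = 54252.8 (in m·g/cm³).
e = (42190 − 19600) − (119898.54 − 54252.8) / 3.211 = 2150 m.

2150 m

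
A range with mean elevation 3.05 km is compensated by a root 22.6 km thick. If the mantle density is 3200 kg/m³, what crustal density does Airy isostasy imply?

2820 kg/m³

ρ_c h = (ρ_m − ρ_c) r → ρ_c (h + r) = ρ_m r → ρ_c = ρ_m r / (h + r).
ρ_c = 3200 × 22.6 km / (3.05 km + 22.6 km) = 2820 kg/m³.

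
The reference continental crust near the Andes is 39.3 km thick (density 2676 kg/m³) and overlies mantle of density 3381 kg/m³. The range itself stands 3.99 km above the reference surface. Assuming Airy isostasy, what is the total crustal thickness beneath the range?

58.4 km

Root depth r = h ρ_c / (ρ_m − ρ_c) = 3.99 km × 2676 / 705 = 15.15 km.
Total thickness = T + h + r = 39.3 km + 3.99 km + 15.15 km = 58.4 km.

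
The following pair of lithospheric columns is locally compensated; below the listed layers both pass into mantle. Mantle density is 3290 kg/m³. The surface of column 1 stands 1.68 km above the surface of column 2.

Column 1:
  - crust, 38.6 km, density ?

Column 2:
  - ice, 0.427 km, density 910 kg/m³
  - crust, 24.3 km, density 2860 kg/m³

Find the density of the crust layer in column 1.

2850 kg/m³

Take the compensation level at the base of the deeper column (depth z_c below the surface of column 1) and equate Σ ρ_i t_i down to z_c; mantle fills any gap and the z_c terms cancel.
Column 1: 38.6×ρ + (z_c − 38.6)×3290
Column 2: 1.68×0 + 0.427×910 + 24.3×2860 + (z_c − 1.68 − 24.727)×3290
The z_c×3290 term appears on both sides and cancels. Collect the known terms of each column as K = Σ(ρt)_known − 3290 × (depth of known layers): K_1 = 0 − 3290×38.6 = −126994; K_2 = 69886.57 − 3290×(1.68 + 24.727) = −16992.46.
Balance: K_1 + 38.6×ρ = K_2, so ρ = (K_2 − K_1)/38.6 = 110002/38.6 = 2850 kg/m³.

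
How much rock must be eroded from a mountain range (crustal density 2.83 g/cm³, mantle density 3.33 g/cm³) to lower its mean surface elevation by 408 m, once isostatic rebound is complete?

Net drop Δ = e − u = e − e ρ_c/ρ_m = e (ρ_m − ρ_c)/ρ_m.
e = Δ ρ_m/(ρ_m − ρ_c) = 408 m × 3.33/0.5 = 2720 m.

2720 m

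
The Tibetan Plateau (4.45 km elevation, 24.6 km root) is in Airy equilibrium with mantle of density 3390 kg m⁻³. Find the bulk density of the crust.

ρ_c h = (ρ_m − ρ_c) r → ρ_c (h + r) = ρ_m r → ρ_c = ρ_m r / (h + r).
ρ_c = 3390 × 24.6 km / (4.45 km + 24.6 km) = 2870 kg m⁻³.

2870 kg m⁻³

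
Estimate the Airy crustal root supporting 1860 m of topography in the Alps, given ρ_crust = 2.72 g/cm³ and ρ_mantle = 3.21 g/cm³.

Isostatic balance requires: the weight of the topography is balanced by the buoyancy of the root, ρ_c h = (ρ_m − ρ_c) r.
r = h · ρ_c / (ρ_m − ρ_c) = 1860 m × 2.72 / (3.21 − 2.72) = 10300 m.

10300 m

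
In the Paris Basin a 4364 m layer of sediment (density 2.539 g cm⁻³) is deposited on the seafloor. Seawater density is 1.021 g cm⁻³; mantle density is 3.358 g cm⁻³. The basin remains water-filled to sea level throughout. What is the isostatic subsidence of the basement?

2830 m

Submarine loading: the sediment displaces seawater, and the subsidence is in turn flooded, so s (ρ_m − ρ_w) = t (ρ_sed − ρ_w).
s = 4364 m × (2.539 − 1.021) / (3.358 − 1.021) = 2830 m.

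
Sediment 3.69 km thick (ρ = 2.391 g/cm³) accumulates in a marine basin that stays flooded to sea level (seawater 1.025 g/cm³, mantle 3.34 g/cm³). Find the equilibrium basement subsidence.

Submarine loading: the sediment displaces seawater, and the subsidence is in turn flooded, so s (ρ_m − ρ_w) = t (ρ_sed − ρ_w).
s = 3.69 km × (2.391 − 1.025) / (3.34 − 1.025) = 2.18 km.

2.18 km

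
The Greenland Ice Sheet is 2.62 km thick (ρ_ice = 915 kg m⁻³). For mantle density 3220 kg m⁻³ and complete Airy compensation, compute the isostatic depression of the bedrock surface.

0.745 km

Equating mass per unit area of the two columns: the ice load ρ_ice t is balanced by mantle displaced below, ρ_m s.
s = t ρ_ice / ρ_m = 2.62 km × 915/3220 = 0.745 km.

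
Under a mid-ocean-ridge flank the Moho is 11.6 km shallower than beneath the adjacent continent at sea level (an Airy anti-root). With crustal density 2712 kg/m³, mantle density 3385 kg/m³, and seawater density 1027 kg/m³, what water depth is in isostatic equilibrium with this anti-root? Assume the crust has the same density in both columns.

Replacing a thickness d of crust by seawater at the top must be balanced by replacing crust with mantle at the base: d (ρ_c − ρ_w) = a (ρ_m − ρ_c).
d = a (ρ_m − ρ_c)/(ρ_c − ρ_w) = 11.6 km × 673/1685 = 4.63 km.

4.63 km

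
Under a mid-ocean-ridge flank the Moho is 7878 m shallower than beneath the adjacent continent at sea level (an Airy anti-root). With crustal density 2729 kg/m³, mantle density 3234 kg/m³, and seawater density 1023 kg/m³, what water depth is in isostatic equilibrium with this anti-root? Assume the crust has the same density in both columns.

2330 m

Replacing a thickness d of crust by seawater at the top must be balanced by replacing crust with mantle at the base: d (ρ_c − ρ_w) = a (ρ_m − ρ_c).
d = a (ρ_m − ρ_c)/(ρ_c − ρ_w) = 7878 m × 505/1706 = 2330 m.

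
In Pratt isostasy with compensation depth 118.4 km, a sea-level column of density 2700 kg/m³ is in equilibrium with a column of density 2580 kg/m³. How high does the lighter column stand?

ρ_ref D = ρ (D + h) → h = D (ρ_ref − ρ)/ρ.
h = 118.4 km × (2700 − 2580)/2580 = 5.51 km.

5.51 km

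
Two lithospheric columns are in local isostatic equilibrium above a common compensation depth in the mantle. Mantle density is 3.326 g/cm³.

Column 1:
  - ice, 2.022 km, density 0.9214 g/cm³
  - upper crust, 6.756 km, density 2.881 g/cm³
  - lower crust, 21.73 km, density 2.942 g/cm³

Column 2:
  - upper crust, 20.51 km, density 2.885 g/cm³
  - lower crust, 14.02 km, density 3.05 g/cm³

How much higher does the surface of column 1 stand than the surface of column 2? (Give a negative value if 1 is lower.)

0.992 km

For any compensation level in the mantle, the mantle terms cancel and isostasy reduces to e = (Σt_1 − Σt_2) − (Σ(ρt)_1 − Σ(ρt)_2) / ρ_m.
Σt_1 = 30.508 km; Σt_2 = 34.53 km; Σ(ρt)_1 = 85.2567668; Σ(ρt)_2 = 101.93235 (in km·g/cm³).
e = (30.508 − 34.53) − (85.2567668 − 101.93235) / 3.326 = 0.992 km.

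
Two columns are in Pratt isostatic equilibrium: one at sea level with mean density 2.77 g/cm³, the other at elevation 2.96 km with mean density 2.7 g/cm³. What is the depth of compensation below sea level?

ρ_ref D = ρ (D + h) → D (ρ_ref − ρ) = ρ h.
D = ρ h/(ρ_ref − ρ) = 2.7 × 2.96 km/(2.77 − 2.7) = 114 km.

114 km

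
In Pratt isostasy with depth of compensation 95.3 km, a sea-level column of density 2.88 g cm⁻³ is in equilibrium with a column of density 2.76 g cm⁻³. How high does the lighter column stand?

4.14 km

ρ_ref D = ρ (D + h) → h = D (ρ_ref − ρ)/ρ.
h = 95.3 km × (2.88 − 2.76)/2.76 = 4.14 km.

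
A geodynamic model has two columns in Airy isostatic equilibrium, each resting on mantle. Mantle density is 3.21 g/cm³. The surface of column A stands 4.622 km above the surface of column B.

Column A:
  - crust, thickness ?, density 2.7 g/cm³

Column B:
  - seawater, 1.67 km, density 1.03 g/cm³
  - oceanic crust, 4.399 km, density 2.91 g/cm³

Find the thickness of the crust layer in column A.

Take the compensation level at the base of the deeper column (depth z_c below the surface of column A) and equate Σ ρ_i t_i down to z_c; mantle fills any gap and the z_c terms cancel.
Column A: x×2.7 + (z_c − 0 − x)×3.21
Column B: 4.622×0 + 1.67×1.03 + 4.399×2.91 + (z_c − 4.622 − 6.069)×3.21
The z_c×3.21 term appears on both sides and cancels. Collect the known terms of each column as K = Σ(ρt)_known − 3.21 × (depth of known layers): K_A = 0 − 3.21×0 = 0; K_B = 14.52119 − 3.21×(4.622 + 6.069) = −19.79692.
Balance: K_A − x×(3.21 − 2.7) = K_B, so x = (K_A − K_B)/(3.21 − 2.7) = 19.7969/0.51 = 38.8 km.

38.8 km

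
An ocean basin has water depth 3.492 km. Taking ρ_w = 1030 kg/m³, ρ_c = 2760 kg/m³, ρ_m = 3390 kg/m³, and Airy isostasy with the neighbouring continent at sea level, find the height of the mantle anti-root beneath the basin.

By Archimedes' principle applied to the lithosphere: replacing crust with seawater at the top is compensated by replacing crust with mantle at the base: d (ρ_c − ρ_w) = a (ρ_m − ρ_c).
a = d (ρ_c − ρ_w)/(ρ_m − ρ_c) = 3.492 km × 1730/630 = 9.59 km.

9.59 km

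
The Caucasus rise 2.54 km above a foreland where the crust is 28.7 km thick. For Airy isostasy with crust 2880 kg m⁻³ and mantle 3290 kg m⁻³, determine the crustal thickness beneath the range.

49.1 km

Root depth r = h ρ_c / (ρ_m − ρ_c) = 2.54 km × 2880 / 410 = 17.84 km.
Total thickness = T + h + r = 28.7 km + 2.54 km + 17.84 km = 49.1 km.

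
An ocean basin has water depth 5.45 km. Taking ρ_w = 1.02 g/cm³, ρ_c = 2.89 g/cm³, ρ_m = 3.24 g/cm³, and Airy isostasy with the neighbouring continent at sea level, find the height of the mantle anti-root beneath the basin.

By Archimedes' principle applied to the lithosphere: replacing crust with seawater at the top is compensated by replacing crust with mantle at the base: d (ρ_c − ρ_w) = a (ρ_m − ρ_c).
a = d (ρ_c − ρ_w)/(ρ_m − ρ_c) = 5.45 km × 1.87/0.35 = 29.1 km.

29.1 km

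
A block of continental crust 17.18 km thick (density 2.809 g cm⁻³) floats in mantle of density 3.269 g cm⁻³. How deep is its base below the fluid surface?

Draft d = t ρ_obj/ρ_fluid = 17.18 km × 2.809/3.269 = 14.8 km.

14.8 km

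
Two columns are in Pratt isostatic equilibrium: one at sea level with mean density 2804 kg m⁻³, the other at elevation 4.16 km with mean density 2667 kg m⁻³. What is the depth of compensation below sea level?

81 km

ρ_ref D = ρ (D + h) → D (ρ_ref − ρ) = ρ h.
D = ρ h/(ρ_ref − ρ) = 2667 × 4.16 km/(2804 − 2667) = 81 km.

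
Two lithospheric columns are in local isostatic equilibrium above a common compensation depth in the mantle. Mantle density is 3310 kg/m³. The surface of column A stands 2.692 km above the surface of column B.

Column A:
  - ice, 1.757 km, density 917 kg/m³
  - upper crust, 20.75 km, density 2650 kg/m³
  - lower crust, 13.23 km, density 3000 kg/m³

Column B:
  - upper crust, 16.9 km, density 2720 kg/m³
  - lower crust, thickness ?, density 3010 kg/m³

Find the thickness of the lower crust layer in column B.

10.4 km

Take the compensation level at the base of the deeper column (depth z_c below the surface of column A) and equate Σ ρ_i t_i down to z_c; mantle fills any gap and the z_c terms cancel.
Column A: 1.757×917 + 20.75×2650 + 13.23×3000 + (z_c − 35.737)×3310
Column B: 2.692×0 + 16.9×2720 + x×3010 + (z_c − 2.692 − 16.9 − x)×3310
The z_c×3310 term appears on both sides and cancels. Collect the known terms of each column as K = Σ(ρt)_known − 3310 × (depth of known layers): K_A = 96288.669 − 3310×35.737 = −22000.801; K_B = 45968 − 3310×(2.692 + 16.9) = −18881.52.
Balance: K_A = K_B − x×(3310 − 3010), so x = (K_B − K_A)/(3310 − 3010) = 3119.28/300 = 10.4 km.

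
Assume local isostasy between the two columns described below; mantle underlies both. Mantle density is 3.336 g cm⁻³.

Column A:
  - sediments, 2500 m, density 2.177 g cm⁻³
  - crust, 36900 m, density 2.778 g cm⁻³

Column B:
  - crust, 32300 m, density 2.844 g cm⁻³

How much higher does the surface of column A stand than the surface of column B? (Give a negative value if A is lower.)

2280 m

For any compensation level in the mantle, the mantle terms cancel and isostasy reduces to e = (Σt_A − Σt_B) − (Σ(ρt)_A − Σ(ρt)_B) / ρ_m.
Σt_A = 39400 m; Σt_B = 32300 m; Σ(ρt)_A = 107950.7; Σ(ρt)_B = 91861.2 (in m·g cm⁻³).
e = (39400 − 32300) − (107950.7 − 91861.2) / 3.336 = 2280 m.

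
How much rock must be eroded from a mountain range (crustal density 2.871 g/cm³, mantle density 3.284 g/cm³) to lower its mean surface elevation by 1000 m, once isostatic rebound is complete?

Net drop Δ = e − u = e − e ρ_c/ρ_m = e (ρ_m − ρ_c)/ρ_m.
e = Δ ρ_m/(ρ_m − ρ_c) = 1000 m × 3.284/0.413 = 7950 m.

7950 m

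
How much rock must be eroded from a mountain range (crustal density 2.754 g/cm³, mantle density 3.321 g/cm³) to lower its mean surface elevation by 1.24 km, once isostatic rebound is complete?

7.26 km

Net drop Δ = e − u = e − e ρ_c/ρ_m = e (ρ_m − ρ_c)/ρ_m.
e = Δ ρ_m/(ρ_m − ρ_c) = 1.24 km × 3.321/0.567 = 7.26 km.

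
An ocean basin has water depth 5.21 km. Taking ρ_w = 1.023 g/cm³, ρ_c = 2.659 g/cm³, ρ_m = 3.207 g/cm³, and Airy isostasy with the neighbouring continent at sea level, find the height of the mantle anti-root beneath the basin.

15.6 km

For local isostatic compensation: replacing crust with seawater at the top is compensated by replacing crust with mantle at the base: d (ρ_c − ρ_w) = a (ρ_m − ρ_c).
a = d (ρ_c − ρ_w)/(ρ_m − ρ_c) = 5.21 km × 1.636/0.548 = 15.6 km.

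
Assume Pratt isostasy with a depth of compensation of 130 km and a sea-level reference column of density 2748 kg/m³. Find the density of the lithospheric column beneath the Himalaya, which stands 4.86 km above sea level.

Pratt balance: ρ_ref D = ρ (D + h).
ρ = ρ_ref D/(D + h) = 2748 × 130 km/(130 km + 4.86 km) = 2650 kg/m³.

2650 kg/m³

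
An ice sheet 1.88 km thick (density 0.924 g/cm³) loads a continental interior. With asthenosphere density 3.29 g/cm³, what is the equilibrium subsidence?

0.528 km

Isostatic balance requires: the ice load ρ_ice t is balanced by mantle displaced below, ρ_m s.
s = t ρ_ice / ρ_m = 1.88 km × 0.924/3.29 = 0.528 km.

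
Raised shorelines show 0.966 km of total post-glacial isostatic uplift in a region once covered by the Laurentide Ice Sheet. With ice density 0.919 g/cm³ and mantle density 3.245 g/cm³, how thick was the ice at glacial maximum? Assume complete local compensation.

u = t ρ_ice/ρ_m → t = u ρ_m/ρ_ice = 0.966 km × 3.245/0.919 = 3.41 km.

3.41 km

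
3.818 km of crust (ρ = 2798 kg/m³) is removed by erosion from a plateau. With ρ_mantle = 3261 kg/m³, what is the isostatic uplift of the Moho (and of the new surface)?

3.28 km

Unloading: uplift u = e ρ_c/ρ_m = 3.818 km × 2798/3261 = 3.28 km.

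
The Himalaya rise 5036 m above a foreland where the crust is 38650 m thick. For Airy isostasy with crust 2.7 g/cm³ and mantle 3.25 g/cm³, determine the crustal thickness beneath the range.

68400 m

Root depth r = h ρ_c / (ρ_m − ρ_c) = 5036 m × 2.7 / 0.55 = 24720 m.
Total thickness = T + h + r = 38650 m + 5036 m + 24720 m = 68400 m.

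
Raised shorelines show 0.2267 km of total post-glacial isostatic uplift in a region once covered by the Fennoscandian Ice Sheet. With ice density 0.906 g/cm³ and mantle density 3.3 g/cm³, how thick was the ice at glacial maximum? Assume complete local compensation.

u = t ρ_ice/ρ_m → t = u ρ_m/ρ_ice = 0.2267 km × 3.3/0.906 = 0.826 km.

0.826 km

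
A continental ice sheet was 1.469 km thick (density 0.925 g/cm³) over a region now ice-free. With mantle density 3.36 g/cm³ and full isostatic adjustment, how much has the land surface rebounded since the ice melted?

0.404 km

Removing the load lets mantle flow back in; uplift u satisfies ρ_ice t = ρ_m u.
u = t ρ_ice/ρ_m = 1.469 km × 0.925/3.36 = 0.404 km.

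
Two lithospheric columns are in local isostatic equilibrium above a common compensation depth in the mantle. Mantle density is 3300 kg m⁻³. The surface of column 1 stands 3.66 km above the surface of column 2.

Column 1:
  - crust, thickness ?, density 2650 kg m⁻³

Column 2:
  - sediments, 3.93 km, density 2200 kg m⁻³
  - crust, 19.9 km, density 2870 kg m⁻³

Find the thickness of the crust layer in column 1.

38.4 km

Take the compensation level at the base of the deeper column (depth z_c below the surface of column 1) and equate Σ ρ_i t_i down to z_c; mantle fills any gap and the z_c terms cancel.
Column 1: x×2650 + (z_c − 0 − x)×3300
Column 2: 3.66×0 + 3.93×2200 + 19.9×2870 + (z_c − 3.66 − 23.83)×3300
The z_c×3300 term appears on both sides and cancels. Collect the known terms of each column as K = Σ(ρt)_known − 3300 × (depth of known layers): K_1 = 0 − 3300×0 = 0; K_2 = 65759 − 3300×(3.66 + 23.83) = −24958.
Balance: K_1 − x×(3300 − 2650) = K_2, so x = (K_1 − K_2)/(3300 − 2650) = 24958/650 = 38.4 km.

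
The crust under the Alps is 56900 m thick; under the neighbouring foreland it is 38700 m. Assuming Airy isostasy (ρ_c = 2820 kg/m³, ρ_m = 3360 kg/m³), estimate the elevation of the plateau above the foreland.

Excess crust Δ = 56900 m − 38700 m = 18200 m, split between elevation h and root r with h + r = Δ.
Airy balance ρ_c h = (ρ_m − ρ_c) r gives r = h ρ_c/(ρ_m − ρ_c), so h (1 + ρ_c/(ρ_m − ρ_c)) = Δ, i.e. h = Δ (ρ_m − ρ_c)/ρ_m.
h = 18200 m × 540/3360 = 2920 m.

2920 m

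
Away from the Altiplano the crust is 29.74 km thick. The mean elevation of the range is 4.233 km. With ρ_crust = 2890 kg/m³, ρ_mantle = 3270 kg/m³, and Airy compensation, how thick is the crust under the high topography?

66.2 km

Root depth r = h ρ_c / (ρ_m − ρ_c) = 4.233 km × 2890 / 380 = 32.19 km.
Total thickness = T + h + r = 29.74 km + 4.233 km + 32.19 km = 66.2 km.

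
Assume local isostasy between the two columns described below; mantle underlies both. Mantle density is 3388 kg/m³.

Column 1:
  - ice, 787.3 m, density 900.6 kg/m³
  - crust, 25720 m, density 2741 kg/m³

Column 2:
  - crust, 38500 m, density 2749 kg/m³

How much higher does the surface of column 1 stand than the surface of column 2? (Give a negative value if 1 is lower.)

For any compensation level in the mantle, the mantle terms cancel and isostasy reduces to e = (Σt_1 − Σt_2) − (Σ(ρt)_1 − Σ(ρt)_2) / ρ_m.
Σt_1 = 26507.3 m; Σt_2 = 38500 m; Σ(ρt)_1 = 71207562.4; Σ(ρt)_2 = 105836500 (in m·kg/m³).
e = (26507.3 − 38500) − (71207562.4 − 105836500) / 3388 = −1770 m.

−1770 m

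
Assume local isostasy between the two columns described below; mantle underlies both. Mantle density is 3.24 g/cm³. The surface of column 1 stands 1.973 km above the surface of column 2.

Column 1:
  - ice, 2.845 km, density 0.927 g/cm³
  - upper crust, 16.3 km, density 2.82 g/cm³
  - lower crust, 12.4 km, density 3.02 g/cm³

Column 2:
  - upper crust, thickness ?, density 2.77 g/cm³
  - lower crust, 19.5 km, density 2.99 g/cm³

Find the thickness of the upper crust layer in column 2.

10.4 km

Take the compensation level at the base of the deeper column (depth z_c below the surface of column 1) and equate Σ ρ_i t_i down to z_c; mantle fills any gap and the z_c terms cancel.
Column 1: 2.845×0.927 + 16.3×2.82 + 12.4×3.02 + (z_c − 31.545)×3.24
Column 2: 1.973×0 + x×2.77 + 19.5×2.99 + (z_c − 1.973 − 19.5 − x)×3.24
The z_c×3.24 term appears on both sides and cancels. Collect the known terms of each column as K = Σ(ρt)_known − 3.24 × (depth of known layers): K_1 = 86.051315 − 3.24×31.545 = −16.154485; K_2 = 58.305 − 3.24×(1.973 + 19.5) = −11.26752.
Balance: K_1 = K_2 − x×(3.24 − 2.77), so x = (K_2 − K_1)/(3.24 − 2.77) = 4.88697/0.47 = 10.4 km.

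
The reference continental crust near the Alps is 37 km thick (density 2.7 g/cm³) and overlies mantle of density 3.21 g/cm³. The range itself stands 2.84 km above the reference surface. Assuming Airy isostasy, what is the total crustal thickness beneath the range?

Root depth r = h ρ_c / (ρ_m − ρ_c) = 2.84 km × 2.7 / 0.51 = 15.04 km.
Total thickness = T + h + r = 37 km + 2.84 km + 15.04 km = 54.9 km.

54.9 km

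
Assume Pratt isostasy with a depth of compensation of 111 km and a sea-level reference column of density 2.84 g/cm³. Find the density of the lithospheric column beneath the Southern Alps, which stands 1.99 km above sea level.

Pratt balance: ρ_ref D = ρ (D + h).
ρ = ρ_ref D/(D + h) = 2.84 × 111 km/(111 km + 1.99 km) = 2.79 g/cm³.

2.79 g/cm³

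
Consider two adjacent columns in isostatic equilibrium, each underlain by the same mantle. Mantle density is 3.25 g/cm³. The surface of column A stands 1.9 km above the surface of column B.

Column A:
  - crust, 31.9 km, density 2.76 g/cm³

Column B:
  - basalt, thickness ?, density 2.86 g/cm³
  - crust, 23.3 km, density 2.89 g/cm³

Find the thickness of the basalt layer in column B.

Take the compensation level at the base of the deeper column (depth z_c below the surface of column A) and equate Σ ρ_i t_i down to z_c; mantle fills any gap and the z_c terms cancel.
Column A: 31.9×2.76 + (z_c − 31.9)×3.25
Column B: 1.9×0 + x×2.86 + 23.3×2.89 + (z_c − 1.9 − 23.3 − x)×3.25
The z_c×3.25 term appears on both sides and cancels. Collect the known terms of each column as K = Σ(ρt)_known − 3.25 × (depth of known layers): K_A = 88.044 − 3.25×31.9 = −15.631; K_B = 67.337 − 3.25×(1.9 + 23.3) = −14.563.
Balance: K_A = K_B − x×(3.25 − 2.86), so x = (K_B − K_A)/(3.25 − 2.86) = 1.068/0.39 = 2.74 km.

2.74 km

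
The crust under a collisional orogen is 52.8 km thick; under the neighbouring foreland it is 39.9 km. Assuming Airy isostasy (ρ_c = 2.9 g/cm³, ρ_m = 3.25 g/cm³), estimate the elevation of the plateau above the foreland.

1.39 km

Excess crust Δ = 52.8 km − 39.9 km = 12.9 km, split between elevation h and root r with h + r = Δ.
Airy balance ρ_c h = (ρ_m − ρ_c) r gives r = h ρ_c/(ρ_m − ρ_c), so h (1 + ρ_c/(ρ_m − ρ_c)) = Δ, i.e. h = Δ (ρ_m − ρ_c)/ρ_m.
h = 12.9 km × 0.35/3.25 = 1.39 km.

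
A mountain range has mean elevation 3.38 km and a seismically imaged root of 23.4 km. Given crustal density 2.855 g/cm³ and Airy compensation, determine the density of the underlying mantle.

Airy balance: ρ_c h = (ρ_m − ρ_c) r → ρ_m = ρ_c (1 + h/r).
ρ_m = 2.855 × (1 + 3.38 km/23.4 km) = 3.27 g/cm³.

3.27 g/cm³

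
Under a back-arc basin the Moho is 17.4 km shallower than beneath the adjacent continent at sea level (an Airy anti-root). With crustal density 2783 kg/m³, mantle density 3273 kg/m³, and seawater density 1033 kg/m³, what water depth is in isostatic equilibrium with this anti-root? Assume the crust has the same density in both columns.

Replacing a thickness d of crust by seawater at the top must be balanced by replacing crust with mantle at the base: d (ρ_c − ρ_w) = a (ρ_m − ρ_c).
d = a (ρ_m − ρ_c)/(ρ_c − ρ_w) = 17.4 km × 490/1750 = 4.87 km.

4.87 km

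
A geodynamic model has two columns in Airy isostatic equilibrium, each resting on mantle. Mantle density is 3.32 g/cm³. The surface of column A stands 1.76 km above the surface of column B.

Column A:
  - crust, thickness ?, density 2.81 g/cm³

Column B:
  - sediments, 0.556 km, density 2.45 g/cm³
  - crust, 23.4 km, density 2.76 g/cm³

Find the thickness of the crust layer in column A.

Take the compensation level at the base of the deeper column (depth z_c below the surface of column A) and equate Σ ρ_i t_i down to z_c; mantle fills any gap and the z_c terms cancel.
Column A: x×2.81 + (z_c − 0 − x)×3.32
Column B: 1.76×0 + 0.556×2.45 + 23.4×2.76 + (z_c − 1.76 − 23.956)×3.32
The z_c×3.32 term appears on both sides and cancels. Collect the known terms of each column as K = Σ(ρt)_known − 3.32 × (depth of known layers): K_A = 0 − 3.32×0 = 0; K_B = 65.9462 − 3.32×(1.76 + 23.956) = −19.43092.
Balance: K_A − x×(3.32 − 2.81) = K_B, so x = (K_A − K_B)/(3.32 − 2.81) = 19.4309/0.51 = 38.1 km.

38.1 km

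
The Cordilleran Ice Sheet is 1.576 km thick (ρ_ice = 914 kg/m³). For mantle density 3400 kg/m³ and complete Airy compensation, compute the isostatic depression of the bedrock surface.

0.424 km

Balancing pressure at the compensation depth: the ice load ρ_ice t is balanced by mantle displaced below, ρ_m s.
s = t ρ_ice / ρ_m = 1.576 km × 914/3400 = 0.424 km.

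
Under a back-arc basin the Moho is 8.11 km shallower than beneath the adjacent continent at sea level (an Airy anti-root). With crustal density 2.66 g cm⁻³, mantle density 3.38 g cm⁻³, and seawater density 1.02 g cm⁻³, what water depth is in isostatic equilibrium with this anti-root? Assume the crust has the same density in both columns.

Replacing a thickness d of crust by seawater at the top must be balanced by replacing crust with mantle at the base: d (ρ_c − ρ_w) = a (ρ_m − ρ_c).
d = a (ρ_m − ρ_c)/(ρ_c − ρ_w) = 8.11 km × 0.72/1.64 = 3.56 km.

3.56 km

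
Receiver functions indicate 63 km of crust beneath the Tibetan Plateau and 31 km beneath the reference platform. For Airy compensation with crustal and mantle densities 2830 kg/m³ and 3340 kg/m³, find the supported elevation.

Excess crust Δ = 63 km − 31 km = 32 km, split between elevation h and root r with h + r = Δ.
Airy balance ρ_c h = (ρ_m − ρ_c) r gives r = h ρ_c/(ρ_m − ρ_c), so h (1 + ρ_c/(ρ_m − ρ_c)) = Δ, i.e. h = Δ (ρ_m − ρ_c)/ρ_m.
h = 32 km × 510/3340 = 4.89 km.

4.89 km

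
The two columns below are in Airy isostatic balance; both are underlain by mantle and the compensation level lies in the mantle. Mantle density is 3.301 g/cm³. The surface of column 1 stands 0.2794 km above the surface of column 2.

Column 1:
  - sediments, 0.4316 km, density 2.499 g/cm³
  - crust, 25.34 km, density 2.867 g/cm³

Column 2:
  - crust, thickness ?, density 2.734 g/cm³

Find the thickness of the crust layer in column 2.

Take the compensation level at the base of the deeper column (depth z_c below the surface of column 1) and equate Σ ρ_i t_i down to z_c; mantle fills any gap and the z_c terms cancel.
Column 1: 0.4316×2.499 + 25.34×2.867 + (z_c − 25.7716)×3.301
Column 2: 0.2794×0 + x×2.734 + (z_c − 0.2794 − 0 − x)×3.301
The z_c×3.301 term appears on both sides and cancels. Collect the known terms of each column as K = Σ(ρt)_known − 3.301 × (depth of known layers): K_1 = 73.7283484 − 3.301×25.7716 = −11.3437032; K_2 = 0 − 3.301×(0.2794 + 0) = −0.9222994.
Balance: K_1 = K_2 − x×(3.301 − 2.734), so x = (K_2 − K_1)/(3.301 − 2.734) = 10.4214/0.567 = 18.4 km.

18.4 km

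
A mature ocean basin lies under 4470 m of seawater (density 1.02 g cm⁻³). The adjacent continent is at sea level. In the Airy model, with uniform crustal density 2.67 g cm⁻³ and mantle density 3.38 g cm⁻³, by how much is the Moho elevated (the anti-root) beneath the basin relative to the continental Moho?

10400 m

Equating mass per unit area of the two columns: replacing crust with seawater at the top is compensated by replacing crust with mantle at the base: d (ρ_c − ρ_w) = a (ρ_m − ρ_c).
a = d (ρ_c − ρ_w)/(ρ_m − ρ_c) = 4470 m × 1.65/0.71 = 10400 m.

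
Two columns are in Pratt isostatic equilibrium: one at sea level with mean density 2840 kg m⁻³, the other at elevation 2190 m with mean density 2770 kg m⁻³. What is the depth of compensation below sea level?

ρ_ref D = ρ (D + h) → D (ρ_ref − ρ) = ρ h.
D = ρ h/(ρ_ref − ρ) = 2770 × 2190 m/(2840 − 2770) = 86700 m.

86700 m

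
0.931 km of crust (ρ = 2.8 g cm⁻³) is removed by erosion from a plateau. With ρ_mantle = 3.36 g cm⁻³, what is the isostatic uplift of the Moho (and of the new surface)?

0.776 km

Unloading: uplift u = e ρ_c/ρ_m = 0.931 km × 2.8/3.36 = 0.776 km.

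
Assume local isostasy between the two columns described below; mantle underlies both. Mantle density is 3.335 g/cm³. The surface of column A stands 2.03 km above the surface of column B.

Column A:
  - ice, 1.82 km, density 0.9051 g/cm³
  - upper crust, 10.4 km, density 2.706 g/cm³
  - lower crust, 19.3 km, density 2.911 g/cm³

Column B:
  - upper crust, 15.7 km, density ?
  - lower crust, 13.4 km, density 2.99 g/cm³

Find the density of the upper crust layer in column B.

2.84 g/cm³

Take the compensation level at the base of the deeper column (depth z_c below the surface of column A) and equate Σ ρ_i t_i down to z_c; mantle fills any gap and the z_c terms cancel.
Column A: 1.82×0.9051 + 10.4×2.706 + 19.3×2.911 + (z_c − 31.52)×3.335
Column B: 2.03×0 + 15.7×ρ + 13.4×2.99 + (z_c − 2.03 − 29.1)×3.335
The z_c×3.335 term appears on both sides and cancels. Collect the known terms of each column as K = Σ(ρt)_known − 3.335 × (depth of known layers): K_A = 85.971982 − 3.335×31.52 = −19.147218; K_B = 40.066 − 3.335×(2.03 + 29.1) = −63.75255.
Balance: K_A = K_B + 15.7×ρ, so ρ = (K_A − K_B)/15.7 = 44.6053/15.7 = 2.84 g/cm³.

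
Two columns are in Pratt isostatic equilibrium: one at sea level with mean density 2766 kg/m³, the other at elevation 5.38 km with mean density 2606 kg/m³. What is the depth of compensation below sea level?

87.6 km

ρ_ref D = ρ (D + h) → D (ρ_ref − ρ) = ρ h.
D = ρ h/(ρ_ref − ρ) = 2606 × 5.38 km/(2766 − 2606) = 87.6 km.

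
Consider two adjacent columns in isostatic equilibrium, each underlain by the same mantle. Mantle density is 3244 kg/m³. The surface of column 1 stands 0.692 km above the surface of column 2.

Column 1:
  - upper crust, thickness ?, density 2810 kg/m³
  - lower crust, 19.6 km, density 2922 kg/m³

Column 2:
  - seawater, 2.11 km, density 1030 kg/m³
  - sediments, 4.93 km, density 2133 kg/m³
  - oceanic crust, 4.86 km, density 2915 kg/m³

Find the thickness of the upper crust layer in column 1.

17.7 km

Take the compensation level at the base of the deeper column (depth z_c below the surface of column 1) and equate Σ ρ_i t_i down to z_c; mantle fills any gap and the z_c terms cancel.
Column 1: x×2810 + 19.6×2922 + (z_c − 19.6 − x)×3244
Column 2: 0.692×0 + 2.11×1030 + 4.93×2133 + 4.86×2915 + (z_c − 0.692 − 11.9)×3244
The z_c×3244 term appears on both sides and cancels. Collect the known terms of each column as K = Σ(ρt)_known − 3244 × (depth of known layers): K_1 = 57271.2 − 3244×19.6 = −6311.2; K_2 = 26855.89 − 3244×(0.692 + 11.9) = −13992.558.
Balance: K_1 − x×(3244 − 2810) = K_2, so x = (K_1 − K_2)/(3244 − 2810) = 7681.36/434 = 17.7 km.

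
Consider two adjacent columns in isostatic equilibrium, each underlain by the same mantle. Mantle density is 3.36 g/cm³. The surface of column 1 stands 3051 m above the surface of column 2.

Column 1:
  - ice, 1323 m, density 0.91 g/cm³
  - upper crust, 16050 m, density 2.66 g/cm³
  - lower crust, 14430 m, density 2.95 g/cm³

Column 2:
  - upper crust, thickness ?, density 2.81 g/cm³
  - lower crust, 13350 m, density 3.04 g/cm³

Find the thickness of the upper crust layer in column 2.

10700 m

Take the compensation level at the base of the deeper column (depth z_c below the surface of column 1) and equate Σ ρ_i t_i down to z_c; mantle fills any gap and the z_c terms cancel.
Column 1: 1323×0.91 + 16050×2.66 + 14430×2.95 + (z_c − 31803)×3.36
Column 2: 3051×0 + x×2.81 + 13350×3.04 + (z_c − 3051 − 13350 − x)×3.36
The z_c×3.36 term appears on both sides and cancels. Collect the known terms of each column as K = Σ(ρt)_known − 3.36 × (depth of known layers): K_1 = 86465.43 − 3.36×31803 = −20392.65; K_2 = 40584 − 3.36×(3051 + 13350) = −14523.36.
Balance: K_1 = K_2 − x×(3.36 − 2.81), so x = (K_2 − K_1)/(3.36 − 2.81) = 5869.29/0.55 = 10700 m.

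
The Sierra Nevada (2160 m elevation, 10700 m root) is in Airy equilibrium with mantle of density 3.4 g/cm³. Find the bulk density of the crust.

2.83 g/cm³

ρ_c h = (ρ_m − ρ_c) r → ρ_c (h + r) = ρ_m r → ρ_c = ρ_m r / (h + r).
ρ_c = 3.4 × 10700 m / (2160 m + 10700 m) = 2.83 g/cm³.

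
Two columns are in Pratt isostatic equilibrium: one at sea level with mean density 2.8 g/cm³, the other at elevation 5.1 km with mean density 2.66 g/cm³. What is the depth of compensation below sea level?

96.9 km

ρ_ref D = ρ (D + h) → D (ρ_ref − ρ) = ρ h.
D = ρ h/(ρ_ref − ρ) = 2.66 × 5.1 km/(2.8 − 2.66) = 96.9 km.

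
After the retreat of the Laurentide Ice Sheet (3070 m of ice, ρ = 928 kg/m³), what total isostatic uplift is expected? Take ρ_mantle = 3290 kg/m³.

Removing the load lets mantle flow back in; uplift u satisfies ρ_ice t = ρ_m u.
u = t ρ_ice/ρ_m = 3070 m × 928/3290 = 866 m.

866 m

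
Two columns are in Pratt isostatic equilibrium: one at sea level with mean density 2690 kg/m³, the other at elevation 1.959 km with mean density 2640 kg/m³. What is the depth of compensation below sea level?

103 km

ρ_ref D = ρ (D + h) → D (ρ_ref − ρ) = ρ h.
D = ρ h/(ρ_ref − ρ) = 2640 × 1.959 km/(2690 − 2640) = 103 km.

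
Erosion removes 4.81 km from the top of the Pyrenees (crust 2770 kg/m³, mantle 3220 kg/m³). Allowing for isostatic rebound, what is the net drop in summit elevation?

Rebound u = e ρ_c/ρ_m = 4.81 km × 2770/3220 = 4.138 km.
Net surface drop = e − u = 4.81 km − 4.138 km = e (ρ_m − ρ_c)/ρ_m = 0.672 km.

0.672 km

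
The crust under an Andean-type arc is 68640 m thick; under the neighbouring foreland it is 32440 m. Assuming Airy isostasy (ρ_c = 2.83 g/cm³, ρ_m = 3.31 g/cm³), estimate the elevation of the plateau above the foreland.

5250 m

Excess crust Δ = 68640 m − 32440 m = 36200 m, split between elevation h and root r with h + r = Δ.
Airy balance ρ_c h = (ρ_m − ρ_c) r gives r = h ρ_c/(ρ_m − ρ_c), so h (1 + ρ_c/(ρ_m − ρ_c)) = Δ, i.e. h = Δ (ρ_m − ρ_c)/ρ_m.
h = 36200 m × 0.48/3.31 = 5250 m.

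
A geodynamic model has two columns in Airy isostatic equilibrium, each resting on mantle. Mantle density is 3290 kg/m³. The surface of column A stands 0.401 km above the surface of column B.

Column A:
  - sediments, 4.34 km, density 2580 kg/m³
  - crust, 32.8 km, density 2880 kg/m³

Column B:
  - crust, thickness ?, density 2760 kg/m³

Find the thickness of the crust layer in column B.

28.7 km

Take the compensation level at the base of the deeper column (depth z_c below the surface of column A) and equate Σ ρ_i t_i down to z_c; mantle fills any gap and the z_c terms cancel.
Column A: 4.34×2580 + 32.8×2880 + (z_c − 37.14)×3290
Column B: 0.401×0 + x×2760 + (z_c − 0.401 − 0 − x)×3290
The z_c×3290 term appears on both sides and cancels. Collect the known terms of each column as K = Σ(ρt)_known − 3290 × (depth of known layers): K_A = 105661.2 − 3290×37.14 = −16529.4; K_B = 0 − 3290×(0.401 + 0) = −1319.29.
Balance: K_A = K_B − x×(3290 − 2760), so x = (K_B − K_A)/(3290 − 2760) = 15210.1/530 = 28.7 km.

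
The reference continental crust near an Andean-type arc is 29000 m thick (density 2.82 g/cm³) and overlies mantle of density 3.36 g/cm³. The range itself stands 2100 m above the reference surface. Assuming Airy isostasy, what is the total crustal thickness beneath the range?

Root depth r = h ρ_c / (ρ_m − ρ_c) = 2100 m × 2.82 / 0.54 = 10970 m.
Total thickness = T + h + r = 29000 m + 2100 m + 10970 m = 42100 m.

42100 m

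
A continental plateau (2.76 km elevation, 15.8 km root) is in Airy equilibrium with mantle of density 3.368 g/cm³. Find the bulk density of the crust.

ρ_c h = (ρ_m − ρ_c) r → ρ_c (h + r) = ρ_m r → ρ_c = ρ_m r / (h + r).
ρ_c = 3.368 × 15.8 km / (2.76 km + 15.8 km) = 2.87 g/cm³.

2.87 g/cm³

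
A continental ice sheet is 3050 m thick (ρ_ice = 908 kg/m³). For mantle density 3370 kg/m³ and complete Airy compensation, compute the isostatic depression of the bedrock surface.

822 m

In Airy isostatic equilibrium: the ice load ρ_ice t is balanced by mantle displaced below, ρ_m s.
s = t ρ_ice / ρ_m = 3050 m × 908/3370 = 822 m.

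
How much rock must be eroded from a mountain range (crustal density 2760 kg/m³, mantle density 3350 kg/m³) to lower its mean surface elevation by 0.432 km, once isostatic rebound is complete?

Net drop Δ = e − u = e − e ρ_c/ρ_m = e (ρ_m − ρ_c)/ρ_m.
e = Δ ρ_m/(ρ_m − ρ_c) = 0.432 km × 3350/590 = 2.45 km.

2.45 km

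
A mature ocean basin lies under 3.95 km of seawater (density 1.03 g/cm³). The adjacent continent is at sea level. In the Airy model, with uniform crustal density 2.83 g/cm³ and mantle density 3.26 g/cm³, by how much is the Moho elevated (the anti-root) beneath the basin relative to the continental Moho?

For local isostatic compensation: replacing crust with seawater at the top is compensated by replacing crust with mantle at the base: d (ρ_c − ρ_w) = a (ρ_m − ρ_c).
a = d (ρ_c − ρ_w)/(ρ_m − ρ_c) = 3.95 km × 1.8/0.43 = 16.5 km.

16.5 km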